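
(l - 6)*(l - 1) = l^2 - 7*l + 6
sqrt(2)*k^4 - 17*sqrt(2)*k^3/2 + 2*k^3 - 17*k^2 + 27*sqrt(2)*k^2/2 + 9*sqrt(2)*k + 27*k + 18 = (k - 6)*(k - 3)*(k + sqrt(2))*(sqrt(2)*k + sqrt(2)/2)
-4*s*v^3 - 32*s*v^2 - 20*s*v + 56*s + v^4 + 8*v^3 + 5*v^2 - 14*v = (-4*s + v)*(v - 1)*(v + 2)*(v + 7)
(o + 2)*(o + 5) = o^2 + 7*o + 10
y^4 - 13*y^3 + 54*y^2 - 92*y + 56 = (y - 7)*(y - 2)^3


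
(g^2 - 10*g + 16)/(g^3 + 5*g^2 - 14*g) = (g - 8)/(g*(g + 7))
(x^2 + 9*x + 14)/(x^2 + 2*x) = (x + 7)/x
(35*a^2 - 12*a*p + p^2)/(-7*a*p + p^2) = (-5*a + p)/p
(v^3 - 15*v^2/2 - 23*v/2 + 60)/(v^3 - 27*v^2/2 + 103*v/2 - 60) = (v + 3)/(v - 3)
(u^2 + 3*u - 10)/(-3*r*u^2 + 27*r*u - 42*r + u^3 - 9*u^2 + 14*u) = (-u - 5)/(3*r*u - 21*r - u^2 + 7*u)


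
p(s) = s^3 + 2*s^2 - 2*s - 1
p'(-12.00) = 382.00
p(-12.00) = -1417.00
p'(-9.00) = 205.00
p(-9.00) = -550.00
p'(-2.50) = 6.75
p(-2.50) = 0.88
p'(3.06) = 38.33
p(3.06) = 40.26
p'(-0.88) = -3.20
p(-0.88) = 1.63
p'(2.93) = 35.47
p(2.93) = 35.46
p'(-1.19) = -2.51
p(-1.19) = 2.53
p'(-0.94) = -3.11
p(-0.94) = 1.82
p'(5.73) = 119.42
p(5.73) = 241.34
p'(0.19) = -1.13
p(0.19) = -1.30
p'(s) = 3*s^2 + 4*s - 2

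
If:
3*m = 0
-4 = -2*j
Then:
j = 2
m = 0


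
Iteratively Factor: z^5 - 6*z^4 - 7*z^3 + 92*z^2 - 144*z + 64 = (z - 1)*(z^4 - 5*z^3 - 12*z^2 + 80*z - 64) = (z - 4)*(z - 1)*(z^3 - z^2 - 16*z + 16) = (z - 4)*(z - 1)*(z + 4)*(z^2 - 5*z + 4) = (z - 4)^2*(z - 1)*(z + 4)*(z - 1)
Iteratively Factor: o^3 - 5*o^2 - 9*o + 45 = (o + 3)*(o^2 - 8*o + 15) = (o - 3)*(o + 3)*(o - 5)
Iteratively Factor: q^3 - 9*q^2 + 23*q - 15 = (q - 3)*(q^2 - 6*q + 5) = (q - 3)*(q - 1)*(q - 5)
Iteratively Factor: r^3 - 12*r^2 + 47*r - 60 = (r - 5)*(r^2 - 7*r + 12) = (r - 5)*(r - 4)*(r - 3)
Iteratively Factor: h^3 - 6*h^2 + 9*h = (h - 3)*(h^2 - 3*h) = (h - 3)^2*(h)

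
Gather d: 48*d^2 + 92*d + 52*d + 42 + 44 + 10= 48*d^2 + 144*d + 96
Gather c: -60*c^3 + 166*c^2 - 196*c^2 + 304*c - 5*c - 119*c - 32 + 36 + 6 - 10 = -60*c^3 - 30*c^2 + 180*c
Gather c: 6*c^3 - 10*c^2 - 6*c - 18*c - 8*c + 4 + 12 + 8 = 6*c^3 - 10*c^2 - 32*c + 24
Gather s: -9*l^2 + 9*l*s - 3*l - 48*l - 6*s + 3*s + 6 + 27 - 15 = -9*l^2 - 51*l + s*(9*l - 3) + 18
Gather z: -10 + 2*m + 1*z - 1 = 2*m + z - 11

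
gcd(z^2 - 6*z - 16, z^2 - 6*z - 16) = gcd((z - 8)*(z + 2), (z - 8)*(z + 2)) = z^2 - 6*z - 16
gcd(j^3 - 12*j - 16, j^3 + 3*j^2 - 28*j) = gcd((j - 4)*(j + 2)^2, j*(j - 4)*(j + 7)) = j - 4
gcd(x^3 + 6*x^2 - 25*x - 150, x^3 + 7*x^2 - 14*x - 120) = x^2 + 11*x + 30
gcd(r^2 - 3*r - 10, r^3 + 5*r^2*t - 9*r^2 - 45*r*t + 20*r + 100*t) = r - 5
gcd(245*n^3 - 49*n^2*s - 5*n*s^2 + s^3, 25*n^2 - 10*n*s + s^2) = -5*n + s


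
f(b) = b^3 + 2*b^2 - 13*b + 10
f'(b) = 3*b^2 + 4*b - 13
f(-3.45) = 37.59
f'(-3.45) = 8.91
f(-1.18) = 26.48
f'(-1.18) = -13.54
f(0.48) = 4.33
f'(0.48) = -10.39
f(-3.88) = 32.14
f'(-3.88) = 16.64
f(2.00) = 0.00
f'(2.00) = 7.00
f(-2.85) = 40.15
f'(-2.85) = -0.03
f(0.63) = 2.85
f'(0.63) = -9.29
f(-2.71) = 40.02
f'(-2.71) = -1.81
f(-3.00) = 40.00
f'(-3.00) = 2.00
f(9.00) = 784.00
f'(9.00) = 266.00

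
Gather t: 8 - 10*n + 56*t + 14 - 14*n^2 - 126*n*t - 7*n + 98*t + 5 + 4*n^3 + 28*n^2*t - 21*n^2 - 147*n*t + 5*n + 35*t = 4*n^3 - 35*n^2 - 12*n + t*(28*n^2 - 273*n + 189) + 27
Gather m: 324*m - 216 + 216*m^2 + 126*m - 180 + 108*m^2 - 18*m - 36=324*m^2 + 432*m - 432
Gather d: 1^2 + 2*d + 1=2*d + 2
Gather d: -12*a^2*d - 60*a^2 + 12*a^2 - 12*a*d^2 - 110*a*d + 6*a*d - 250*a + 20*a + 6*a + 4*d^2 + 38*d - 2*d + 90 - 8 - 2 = -48*a^2 - 224*a + d^2*(4 - 12*a) + d*(-12*a^2 - 104*a + 36) + 80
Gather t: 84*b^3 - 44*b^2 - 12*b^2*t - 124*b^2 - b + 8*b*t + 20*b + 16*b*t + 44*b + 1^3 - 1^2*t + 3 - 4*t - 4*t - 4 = 84*b^3 - 168*b^2 + 63*b + t*(-12*b^2 + 24*b - 9)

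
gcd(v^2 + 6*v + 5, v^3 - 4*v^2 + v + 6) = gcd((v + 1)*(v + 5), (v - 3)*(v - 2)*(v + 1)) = v + 1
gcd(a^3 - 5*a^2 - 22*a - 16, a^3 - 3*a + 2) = a + 2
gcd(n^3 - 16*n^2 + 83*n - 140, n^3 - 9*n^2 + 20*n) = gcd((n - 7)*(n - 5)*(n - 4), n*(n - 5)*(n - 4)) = n^2 - 9*n + 20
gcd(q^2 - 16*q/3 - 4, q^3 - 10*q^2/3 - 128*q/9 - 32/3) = q - 6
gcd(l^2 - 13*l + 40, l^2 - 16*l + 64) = l - 8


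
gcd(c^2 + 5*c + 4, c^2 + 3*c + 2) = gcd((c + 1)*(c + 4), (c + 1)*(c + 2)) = c + 1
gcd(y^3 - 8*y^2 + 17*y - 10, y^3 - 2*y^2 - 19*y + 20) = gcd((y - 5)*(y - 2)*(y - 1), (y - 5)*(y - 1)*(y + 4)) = y^2 - 6*y + 5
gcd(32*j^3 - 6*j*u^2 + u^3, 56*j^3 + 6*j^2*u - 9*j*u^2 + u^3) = -8*j^2 - 2*j*u + u^2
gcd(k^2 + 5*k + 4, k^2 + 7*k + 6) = k + 1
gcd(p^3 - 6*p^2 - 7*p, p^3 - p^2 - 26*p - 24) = p + 1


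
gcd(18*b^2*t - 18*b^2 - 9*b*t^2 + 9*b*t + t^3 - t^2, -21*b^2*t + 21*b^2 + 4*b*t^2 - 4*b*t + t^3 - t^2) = -3*b*t + 3*b + t^2 - t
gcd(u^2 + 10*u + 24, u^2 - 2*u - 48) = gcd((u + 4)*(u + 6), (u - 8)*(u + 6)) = u + 6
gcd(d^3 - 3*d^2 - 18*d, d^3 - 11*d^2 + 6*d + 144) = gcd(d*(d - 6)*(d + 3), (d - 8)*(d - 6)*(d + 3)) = d^2 - 3*d - 18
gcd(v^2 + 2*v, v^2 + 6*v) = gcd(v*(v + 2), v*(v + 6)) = v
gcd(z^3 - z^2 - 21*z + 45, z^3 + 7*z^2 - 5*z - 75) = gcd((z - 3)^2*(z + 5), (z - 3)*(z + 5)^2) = z^2 + 2*z - 15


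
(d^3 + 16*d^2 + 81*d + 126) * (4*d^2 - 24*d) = 4*d^5 + 40*d^4 - 60*d^3 - 1440*d^2 - 3024*d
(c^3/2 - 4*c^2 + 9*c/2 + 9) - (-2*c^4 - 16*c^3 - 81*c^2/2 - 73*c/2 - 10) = 2*c^4 + 33*c^3/2 + 73*c^2/2 + 41*c + 19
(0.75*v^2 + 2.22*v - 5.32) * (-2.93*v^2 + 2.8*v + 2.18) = -2.1975*v^4 - 4.4046*v^3 + 23.4386*v^2 - 10.0564*v - 11.5976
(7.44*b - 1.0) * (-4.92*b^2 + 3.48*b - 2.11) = -36.6048*b^3 + 30.8112*b^2 - 19.1784*b + 2.11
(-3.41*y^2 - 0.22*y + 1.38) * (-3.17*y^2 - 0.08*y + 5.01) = 10.8097*y^4 + 0.9702*y^3 - 21.4411*y^2 - 1.2126*y + 6.9138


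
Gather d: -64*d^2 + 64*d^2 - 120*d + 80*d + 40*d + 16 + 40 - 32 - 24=0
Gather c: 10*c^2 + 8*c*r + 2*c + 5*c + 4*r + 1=10*c^2 + c*(8*r + 7) + 4*r + 1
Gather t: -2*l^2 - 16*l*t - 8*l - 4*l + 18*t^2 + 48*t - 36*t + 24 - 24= -2*l^2 - 12*l + 18*t^2 + t*(12 - 16*l)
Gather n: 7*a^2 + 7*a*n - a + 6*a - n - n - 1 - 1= 7*a^2 + 5*a + n*(7*a - 2) - 2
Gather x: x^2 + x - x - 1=x^2 - 1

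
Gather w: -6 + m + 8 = m + 2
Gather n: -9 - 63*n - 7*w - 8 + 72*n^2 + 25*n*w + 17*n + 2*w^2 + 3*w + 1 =72*n^2 + n*(25*w - 46) + 2*w^2 - 4*w - 16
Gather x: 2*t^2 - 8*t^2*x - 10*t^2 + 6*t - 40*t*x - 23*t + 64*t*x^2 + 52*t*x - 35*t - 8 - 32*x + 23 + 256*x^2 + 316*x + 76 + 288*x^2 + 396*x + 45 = -8*t^2 - 52*t + x^2*(64*t + 544) + x*(-8*t^2 + 12*t + 680) + 136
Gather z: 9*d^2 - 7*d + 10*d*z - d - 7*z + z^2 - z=9*d^2 - 8*d + z^2 + z*(10*d - 8)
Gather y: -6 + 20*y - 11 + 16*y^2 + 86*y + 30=16*y^2 + 106*y + 13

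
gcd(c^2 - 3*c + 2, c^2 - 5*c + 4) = c - 1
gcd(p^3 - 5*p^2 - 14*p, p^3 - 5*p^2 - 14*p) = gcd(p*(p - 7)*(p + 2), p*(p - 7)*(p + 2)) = p^3 - 5*p^2 - 14*p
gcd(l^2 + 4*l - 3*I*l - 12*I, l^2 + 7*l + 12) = l + 4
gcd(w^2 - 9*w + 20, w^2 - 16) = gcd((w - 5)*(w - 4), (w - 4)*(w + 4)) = w - 4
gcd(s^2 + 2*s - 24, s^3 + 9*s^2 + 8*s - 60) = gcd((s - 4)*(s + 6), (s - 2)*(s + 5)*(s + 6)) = s + 6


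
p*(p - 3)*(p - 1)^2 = p^4 - 5*p^3 + 7*p^2 - 3*p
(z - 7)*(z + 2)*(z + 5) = z^3 - 39*z - 70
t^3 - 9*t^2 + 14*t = t*(t - 7)*(t - 2)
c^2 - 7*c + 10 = (c - 5)*(c - 2)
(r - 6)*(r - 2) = r^2 - 8*r + 12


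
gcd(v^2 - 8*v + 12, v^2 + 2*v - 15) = 1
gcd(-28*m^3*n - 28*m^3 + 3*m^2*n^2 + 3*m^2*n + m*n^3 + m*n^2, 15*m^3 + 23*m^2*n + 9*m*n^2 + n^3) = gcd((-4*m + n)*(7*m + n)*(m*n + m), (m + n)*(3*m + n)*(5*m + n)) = 1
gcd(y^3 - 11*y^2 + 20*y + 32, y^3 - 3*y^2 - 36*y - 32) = y^2 - 7*y - 8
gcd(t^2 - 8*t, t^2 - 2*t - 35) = 1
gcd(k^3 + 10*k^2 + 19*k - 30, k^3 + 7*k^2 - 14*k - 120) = k^2 + 11*k + 30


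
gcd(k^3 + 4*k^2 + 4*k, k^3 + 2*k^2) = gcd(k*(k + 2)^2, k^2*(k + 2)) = k^2 + 2*k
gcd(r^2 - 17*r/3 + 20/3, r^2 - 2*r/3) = 1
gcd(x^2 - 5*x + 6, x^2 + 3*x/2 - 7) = x - 2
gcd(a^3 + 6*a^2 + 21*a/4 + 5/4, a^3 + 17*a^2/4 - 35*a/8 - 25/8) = a^2 + 11*a/2 + 5/2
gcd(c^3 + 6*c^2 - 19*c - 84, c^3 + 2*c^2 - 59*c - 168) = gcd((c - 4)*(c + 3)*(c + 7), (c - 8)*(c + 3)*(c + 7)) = c^2 + 10*c + 21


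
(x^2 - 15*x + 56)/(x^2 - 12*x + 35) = (x - 8)/(x - 5)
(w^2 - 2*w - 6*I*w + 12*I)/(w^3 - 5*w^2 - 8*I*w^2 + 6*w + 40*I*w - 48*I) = (w - 6*I)/(w^2 - w*(3 + 8*I) + 24*I)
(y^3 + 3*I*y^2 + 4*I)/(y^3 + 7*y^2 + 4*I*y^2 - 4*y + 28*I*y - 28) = (y - I)/(y + 7)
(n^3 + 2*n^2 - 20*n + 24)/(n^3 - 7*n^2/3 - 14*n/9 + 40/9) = 9*(n^2 + 4*n - 12)/(9*n^2 - 3*n - 20)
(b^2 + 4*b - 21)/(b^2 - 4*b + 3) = (b + 7)/(b - 1)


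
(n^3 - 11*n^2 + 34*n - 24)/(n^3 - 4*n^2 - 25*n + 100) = (n^2 - 7*n + 6)/(n^2 - 25)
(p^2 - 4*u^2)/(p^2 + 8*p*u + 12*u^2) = (p - 2*u)/(p + 6*u)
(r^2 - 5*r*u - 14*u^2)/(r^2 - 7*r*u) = (r + 2*u)/r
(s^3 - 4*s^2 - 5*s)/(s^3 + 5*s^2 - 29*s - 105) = s*(s + 1)/(s^2 + 10*s + 21)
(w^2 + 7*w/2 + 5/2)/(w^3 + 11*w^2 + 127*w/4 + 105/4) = 2*(w + 1)/(2*w^2 + 17*w + 21)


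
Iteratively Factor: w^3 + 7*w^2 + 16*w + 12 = (w + 2)*(w^2 + 5*w + 6) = (w + 2)^2*(w + 3)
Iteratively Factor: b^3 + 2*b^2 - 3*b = (b - 1)*(b^2 + 3*b) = (b - 1)*(b + 3)*(b)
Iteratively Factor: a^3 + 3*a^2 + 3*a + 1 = (a + 1)*(a^2 + 2*a + 1) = (a + 1)^2*(a + 1)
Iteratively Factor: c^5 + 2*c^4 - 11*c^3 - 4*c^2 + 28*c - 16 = (c + 2)*(c^4 - 11*c^2 + 18*c - 8) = (c - 1)*(c + 2)*(c^3 + c^2 - 10*c + 8) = (c - 2)*(c - 1)*(c + 2)*(c^2 + 3*c - 4) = (c - 2)*(c - 1)^2*(c + 2)*(c + 4)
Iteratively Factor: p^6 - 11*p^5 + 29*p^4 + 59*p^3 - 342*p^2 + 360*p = (p - 4)*(p^5 - 7*p^4 + p^3 + 63*p^2 - 90*p) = (p - 5)*(p - 4)*(p^4 - 2*p^3 - 9*p^2 + 18*p) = (p - 5)*(p - 4)*(p - 2)*(p^3 - 9*p) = p*(p - 5)*(p - 4)*(p - 2)*(p^2 - 9) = p*(p - 5)*(p - 4)*(p - 3)*(p - 2)*(p + 3)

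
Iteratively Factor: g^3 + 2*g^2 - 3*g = (g)*(g^2 + 2*g - 3) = g*(g - 1)*(g + 3)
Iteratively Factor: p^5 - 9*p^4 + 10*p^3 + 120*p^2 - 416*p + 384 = (p - 4)*(p^4 - 5*p^3 - 10*p^2 + 80*p - 96) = (p - 4)*(p + 4)*(p^3 - 9*p^2 + 26*p - 24) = (p - 4)*(p - 2)*(p + 4)*(p^2 - 7*p + 12) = (p - 4)*(p - 3)*(p - 2)*(p + 4)*(p - 4)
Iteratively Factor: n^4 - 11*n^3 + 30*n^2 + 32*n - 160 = (n - 4)*(n^3 - 7*n^2 + 2*n + 40) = (n - 4)*(n + 2)*(n^2 - 9*n + 20) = (n - 5)*(n - 4)*(n + 2)*(n - 4)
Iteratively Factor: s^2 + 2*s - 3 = (s - 1)*(s + 3)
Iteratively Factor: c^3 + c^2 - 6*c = (c + 3)*(c^2 - 2*c) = c*(c + 3)*(c - 2)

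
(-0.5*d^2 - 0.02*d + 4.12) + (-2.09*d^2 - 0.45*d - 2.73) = -2.59*d^2 - 0.47*d + 1.39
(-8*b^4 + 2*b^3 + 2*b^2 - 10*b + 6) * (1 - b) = 8*b^5 - 10*b^4 + 12*b^2 - 16*b + 6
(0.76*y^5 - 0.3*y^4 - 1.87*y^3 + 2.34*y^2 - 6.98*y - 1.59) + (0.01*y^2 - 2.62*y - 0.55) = 0.76*y^5 - 0.3*y^4 - 1.87*y^3 + 2.35*y^2 - 9.6*y - 2.14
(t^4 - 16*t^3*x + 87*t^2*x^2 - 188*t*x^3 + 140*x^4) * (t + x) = t^5 - 15*t^4*x + 71*t^3*x^2 - 101*t^2*x^3 - 48*t*x^4 + 140*x^5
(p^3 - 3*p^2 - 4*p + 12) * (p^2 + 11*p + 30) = p^5 + 8*p^4 - 7*p^3 - 122*p^2 + 12*p + 360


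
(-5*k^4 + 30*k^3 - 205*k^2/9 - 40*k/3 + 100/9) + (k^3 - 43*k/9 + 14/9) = -5*k^4 + 31*k^3 - 205*k^2/9 - 163*k/9 + 38/3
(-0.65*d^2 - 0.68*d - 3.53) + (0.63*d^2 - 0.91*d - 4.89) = -0.02*d^2 - 1.59*d - 8.42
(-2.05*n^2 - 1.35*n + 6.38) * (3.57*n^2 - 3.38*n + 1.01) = -7.3185*n^4 + 2.1095*n^3 + 25.2691*n^2 - 22.9279*n + 6.4438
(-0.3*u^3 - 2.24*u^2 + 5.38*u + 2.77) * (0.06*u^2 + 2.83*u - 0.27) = -0.018*u^5 - 0.9834*u^4 - 5.9354*u^3 + 15.9964*u^2 + 6.3865*u - 0.7479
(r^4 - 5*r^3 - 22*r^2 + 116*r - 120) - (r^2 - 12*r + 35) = r^4 - 5*r^3 - 23*r^2 + 128*r - 155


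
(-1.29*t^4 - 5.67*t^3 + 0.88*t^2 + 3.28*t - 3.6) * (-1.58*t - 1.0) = 2.0382*t^5 + 10.2486*t^4 + 4.2796*t^3 - 6.0624*t^2 + 2.408*t + 3.6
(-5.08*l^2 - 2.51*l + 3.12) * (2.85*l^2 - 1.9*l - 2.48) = -14.478*l^4 + 2.4985*l^3 + 26.2594*l^2 + 0.296799999999999*l - 7.7376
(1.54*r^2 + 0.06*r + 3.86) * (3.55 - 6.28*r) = -9.6712*r^3 + 5.0902*r^2 - 24.0278*r + 13.703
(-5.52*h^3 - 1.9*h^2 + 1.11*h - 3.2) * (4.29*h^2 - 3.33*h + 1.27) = -23.6808*h^5 + 10.2306*h^4 + 4.0785*h^3 - 19.8373*h^2 + 12.0657*h - 4.064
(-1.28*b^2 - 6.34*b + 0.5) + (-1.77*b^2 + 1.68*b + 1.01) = -3.05*b^2 - 4.66*b + 1.51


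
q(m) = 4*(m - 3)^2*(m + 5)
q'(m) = 4*(m - 3)^2 + 4*(m + 5)*(2*m - 6) = 4*(m - 3)*(3*m + 7)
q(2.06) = 24.95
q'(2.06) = -49.56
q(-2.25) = 303.19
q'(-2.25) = -5.25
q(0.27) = 157.11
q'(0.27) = -85.29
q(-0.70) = 235.47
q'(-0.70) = -72.52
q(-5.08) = -20.89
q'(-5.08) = 266.32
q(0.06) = 174.95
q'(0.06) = -84.44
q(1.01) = 95.20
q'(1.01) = -79.84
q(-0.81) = 243.29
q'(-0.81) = -69.65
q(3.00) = 0.00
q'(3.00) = 0.00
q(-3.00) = 288.00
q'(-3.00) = 48.00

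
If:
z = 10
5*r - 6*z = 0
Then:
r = 12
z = 10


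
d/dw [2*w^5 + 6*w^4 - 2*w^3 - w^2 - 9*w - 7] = 10*w^4 + 24*w^3 - 6*w^2 - 2*w - 9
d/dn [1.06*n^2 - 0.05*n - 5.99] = 2.12*n - 0.05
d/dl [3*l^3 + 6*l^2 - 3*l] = 9*l^2 + 12*l - 3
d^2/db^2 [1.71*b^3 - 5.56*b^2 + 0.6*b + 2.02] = 10.26*b - 11.12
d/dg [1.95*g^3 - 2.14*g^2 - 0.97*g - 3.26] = 5.85*g^2 - 4.28*g - 0.97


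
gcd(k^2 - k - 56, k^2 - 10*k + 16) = k - 8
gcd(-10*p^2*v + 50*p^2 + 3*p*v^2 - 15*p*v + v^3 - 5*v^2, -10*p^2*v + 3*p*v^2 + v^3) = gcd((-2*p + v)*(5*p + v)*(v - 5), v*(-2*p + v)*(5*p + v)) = 10*p^2 - 3*p*v - v^2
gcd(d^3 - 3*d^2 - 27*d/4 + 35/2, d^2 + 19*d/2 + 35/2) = d + 5/2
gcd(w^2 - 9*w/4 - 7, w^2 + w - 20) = w - 4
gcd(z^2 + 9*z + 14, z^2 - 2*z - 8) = z + 2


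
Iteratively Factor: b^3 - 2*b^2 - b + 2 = (b + 1)*(b^2 - 3*b + 2) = (b - 2)*(b + 1)*(b - 1)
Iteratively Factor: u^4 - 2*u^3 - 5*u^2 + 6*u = (u)*(u^3 - 2*u^2 - 5*u + 6) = u*(u - 1)*(u^2 - u - 6) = u*(u - 1)*(u + 2)*(u - 3)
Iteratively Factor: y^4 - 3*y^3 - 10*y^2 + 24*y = (y + 3)*(y^3 - 6*y^2 + 8*y) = (y - 4)*(y + 3)*(y^2 - 2*y) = y*(y - 4)*(y + 3)*(y - 2)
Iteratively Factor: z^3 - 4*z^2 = (z - 4)*(z^2) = z*(z - 4)*(z)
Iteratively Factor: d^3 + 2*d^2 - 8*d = (d - 2)*(d^2 + 4*d) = d*(d - 2)*(d + 4)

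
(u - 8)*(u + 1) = u^2 - 7*u - 8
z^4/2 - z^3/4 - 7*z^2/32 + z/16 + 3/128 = (z/2 + 1/4)*(z - 3/4)*(z - 1/2)*(z + 1/4)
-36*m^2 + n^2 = (-6*m + n)*(6*m + n)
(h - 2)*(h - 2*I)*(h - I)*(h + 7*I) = h^4 - 2*h^3 + 4*I*h^3 + 19*h^2 - 8*I*h^2 - 38*h - 14*I*h + 28*I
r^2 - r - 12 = (r - 4)*(r + 3)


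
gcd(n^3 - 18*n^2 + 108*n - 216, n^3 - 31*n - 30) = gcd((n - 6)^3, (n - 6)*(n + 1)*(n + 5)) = n - 6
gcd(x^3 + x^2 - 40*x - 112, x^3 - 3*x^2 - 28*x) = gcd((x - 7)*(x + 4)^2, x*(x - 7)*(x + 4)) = x^2 - 3*x - 28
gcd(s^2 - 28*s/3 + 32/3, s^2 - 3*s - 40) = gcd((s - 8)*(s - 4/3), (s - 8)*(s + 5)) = s - 8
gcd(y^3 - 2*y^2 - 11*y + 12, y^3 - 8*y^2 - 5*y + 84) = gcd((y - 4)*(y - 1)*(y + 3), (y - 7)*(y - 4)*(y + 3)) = y^2 - y - 12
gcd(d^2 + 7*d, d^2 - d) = d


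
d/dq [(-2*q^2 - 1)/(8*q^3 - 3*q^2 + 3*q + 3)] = (16*q^4 + 18*q^2 - 18*q + 3)/(64*q^6 - 48*q^5 + 57*q^4 + 30*q^3 - 9*q^2 + 18*q + 9)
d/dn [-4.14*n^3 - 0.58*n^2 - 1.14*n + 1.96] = -12.42*n^2 - 1.16*n - 1.14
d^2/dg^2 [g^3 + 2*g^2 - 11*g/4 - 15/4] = 6*g + 4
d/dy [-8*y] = -8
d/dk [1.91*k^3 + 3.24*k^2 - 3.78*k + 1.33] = 5.73*k^2 + 6.48*k - 3.78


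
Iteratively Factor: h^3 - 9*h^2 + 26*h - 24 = (h - 3)*(h^2 - 6*h + 8) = (h - 4)*(h - 3)*(h - 2)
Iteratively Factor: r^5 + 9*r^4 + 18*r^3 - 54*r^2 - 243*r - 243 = (r - 3)*(r^4 + 12*r^3 + 54*r^2 + 108*r + 81) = (r - 3)*(r + 3)*(r^3 + 9*r^2 + 27*r + 27) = (r - 3)*(r + 3)^2*(r^2 + 6*r + 9) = (r - 3)*(r + 3)^3*(r + 3)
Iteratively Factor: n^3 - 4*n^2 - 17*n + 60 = (n - 5)*(n^2 + n - 12) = (n - 5)*(n - 3)*(n + 4)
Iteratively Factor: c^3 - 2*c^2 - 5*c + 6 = (c + 2)*(c^2 - 4*c + 3) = (c - 3)*(c + 2)*(c - 1)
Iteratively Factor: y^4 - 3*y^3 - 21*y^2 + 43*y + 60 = (y + 4)*(y^3 - 7*y^2 + 7*y + 15) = (y + 1)*(y + 4)*(y^2 - 8*y + 15) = (y - 3)*(y + 1)*(y + 4)*(y - 5)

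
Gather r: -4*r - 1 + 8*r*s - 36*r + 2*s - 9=r*(8*s - 40) + 2*s - 10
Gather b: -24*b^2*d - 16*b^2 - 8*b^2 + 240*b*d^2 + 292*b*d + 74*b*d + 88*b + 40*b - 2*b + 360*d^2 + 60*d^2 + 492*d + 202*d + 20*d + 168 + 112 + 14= b^2*(-24*d - 24) + b*(240*d^2 + 366*d + 126) + 420*d^2 + 714*d + 294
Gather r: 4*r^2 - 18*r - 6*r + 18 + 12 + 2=4*r^2 - 24*r + 32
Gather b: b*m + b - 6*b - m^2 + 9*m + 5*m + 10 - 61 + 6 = b*(m - 5) - m^2 + 14*m - 45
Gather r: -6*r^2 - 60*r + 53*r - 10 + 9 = -6*r^2 - 7*r - 1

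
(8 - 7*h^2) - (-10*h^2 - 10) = 3*h^2 + 18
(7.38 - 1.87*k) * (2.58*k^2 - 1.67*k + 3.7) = -4.8246*k^3 + 22.1633*k^2 - 19.2436*k + 27.306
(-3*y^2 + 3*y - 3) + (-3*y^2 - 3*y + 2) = -6*y^2 - 1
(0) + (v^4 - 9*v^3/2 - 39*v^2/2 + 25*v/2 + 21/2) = v^4 - 9*v^3/2 - 39*v^2/2 + 25*v/2 + 21/2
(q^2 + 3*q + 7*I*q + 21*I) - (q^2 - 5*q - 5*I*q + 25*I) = 8*q + 12*I*q - 4*I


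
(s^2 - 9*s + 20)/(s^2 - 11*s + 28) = (s - 5)/(s - 7)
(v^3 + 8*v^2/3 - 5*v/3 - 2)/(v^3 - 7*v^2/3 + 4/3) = (v + 3)/(v - 2)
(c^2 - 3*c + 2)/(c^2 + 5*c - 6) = (c - 2)/(c + 6)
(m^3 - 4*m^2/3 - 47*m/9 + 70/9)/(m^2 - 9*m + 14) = (9*m^2 + 6*m - 35)/(9*(m - 7))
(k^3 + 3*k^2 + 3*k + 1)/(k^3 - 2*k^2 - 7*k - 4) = (k + 1)/(k - 4)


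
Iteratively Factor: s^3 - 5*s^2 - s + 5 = (s - 5)*(s^2 - 1) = (s - 5)*(s + 1)*(s - 1)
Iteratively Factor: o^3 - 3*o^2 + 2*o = (o)*(o^2 - 3*o + 2) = o*(o - 2)*(o - 1)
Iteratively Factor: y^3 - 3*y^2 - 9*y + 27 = (y - 3)*(y^2 - 9) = (y - 3)*(y + 3)*(y - 3)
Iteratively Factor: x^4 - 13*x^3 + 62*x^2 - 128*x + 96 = (x - 4)*(x^3 - 9*x^2 + 26*x - 24) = (x - 4)*(x - 3)*(x^2 - 6*x + 8) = (x - 4)*(x - 3)*(x - 2)*(x - 4)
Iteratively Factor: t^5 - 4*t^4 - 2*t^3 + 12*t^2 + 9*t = (t + 1)*(t^4 - 5*t^3 + 3*t^2 + 9*t) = (t - 3)*(t + 1)*(t^3 - 2*t^2 - 3*t) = (t - 3)^2*(t + 1)*(t^2 + t) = t*(t - 3)^2*(t + 1)*(t + 1)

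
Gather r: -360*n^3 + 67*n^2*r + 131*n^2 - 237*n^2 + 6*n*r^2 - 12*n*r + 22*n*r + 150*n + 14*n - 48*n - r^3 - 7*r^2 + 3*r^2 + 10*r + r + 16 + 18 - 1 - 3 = -360*n^3 - 106*n^2 + 116*n - r^3 + r^2*(6*n - 4) + r*(67*n^2 + 10*n + 11) + 30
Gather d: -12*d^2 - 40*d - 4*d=-12*d^2 - 44*d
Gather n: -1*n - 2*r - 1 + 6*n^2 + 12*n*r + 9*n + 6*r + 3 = 6*n^2 + n*(12*r + 8) + 4*r + 2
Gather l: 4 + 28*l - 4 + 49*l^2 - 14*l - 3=49*l^2 + 14*l - 3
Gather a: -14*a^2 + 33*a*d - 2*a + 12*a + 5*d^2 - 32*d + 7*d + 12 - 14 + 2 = -14*a^2 + a*(33*d + 10) + 5*d^2 - 25*d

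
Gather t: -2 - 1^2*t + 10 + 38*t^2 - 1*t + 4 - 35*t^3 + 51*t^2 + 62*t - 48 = -35*t^3 + 89*t^2 + 60*t - 36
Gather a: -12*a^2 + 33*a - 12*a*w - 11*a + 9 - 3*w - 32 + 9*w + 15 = -12*a^2 + a*(22 - 12*w) + 6*w - 8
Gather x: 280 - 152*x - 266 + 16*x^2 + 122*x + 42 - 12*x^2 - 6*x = 4*x^2 - 36*x + 56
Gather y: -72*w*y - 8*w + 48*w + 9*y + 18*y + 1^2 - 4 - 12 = 40*w + y*(27 - 72*w) - 15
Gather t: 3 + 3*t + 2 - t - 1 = 2*t + 4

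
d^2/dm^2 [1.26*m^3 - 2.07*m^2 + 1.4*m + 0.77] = 7.56*m - 4.14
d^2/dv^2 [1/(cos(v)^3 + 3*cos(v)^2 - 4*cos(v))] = ((-13*cos(v) + 24*cos(2*v) + 9*cos(3*v))*(cos(v)^2 + 3*cos(v) - 4)*cos(v)/4 + 2*(3*cos(v)^2 + 6*cos(v) - 4)^2*sin(v)^2)/((cos(v)^2 + 3*cos(v) - 4)^3*cos(v)^3)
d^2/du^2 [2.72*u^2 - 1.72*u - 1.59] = 5.44000000000000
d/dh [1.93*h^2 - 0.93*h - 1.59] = 3.86*h - 0.93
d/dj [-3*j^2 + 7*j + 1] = 7 - 6*j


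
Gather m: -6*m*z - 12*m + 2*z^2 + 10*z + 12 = m*(-6*z - 12) + 2*z^2 + 10*z + 12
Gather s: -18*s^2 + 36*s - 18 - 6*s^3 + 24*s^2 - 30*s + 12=-6*s^3 + 6*s^2 + 6*s - 6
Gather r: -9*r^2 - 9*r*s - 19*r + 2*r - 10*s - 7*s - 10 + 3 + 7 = -9*r^2 + r*(-9*s - 17) - 17*s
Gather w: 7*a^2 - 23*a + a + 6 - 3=7*a^2 - 22*a + 3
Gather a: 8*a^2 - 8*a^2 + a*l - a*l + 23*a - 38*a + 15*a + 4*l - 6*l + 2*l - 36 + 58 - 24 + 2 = 0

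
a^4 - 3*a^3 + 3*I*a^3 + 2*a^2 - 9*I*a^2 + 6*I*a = a*(a - 2)*(a - 1)*(a + 3*I)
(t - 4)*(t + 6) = t^2 + 2*t - 24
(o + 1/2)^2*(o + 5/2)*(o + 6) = o^4 + 19*o^3/2 + 95*o^2/4 + 137*o/8 + 15/4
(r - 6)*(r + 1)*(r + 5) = r^3 - 31*r - 30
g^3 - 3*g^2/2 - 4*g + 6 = (g - 2)*(g - 3/2)*(g + 2)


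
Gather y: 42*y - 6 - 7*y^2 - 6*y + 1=-7*y^2 + 36*y - 5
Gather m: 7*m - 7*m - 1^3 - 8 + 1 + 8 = 0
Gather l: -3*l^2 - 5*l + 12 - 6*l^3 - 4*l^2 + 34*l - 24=-6*l^3 - 7*l^2 + 29*l - 12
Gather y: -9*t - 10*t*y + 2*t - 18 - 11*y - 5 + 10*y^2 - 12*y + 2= -7*t + 10*y^2 + y*(-10*t - 23) - 21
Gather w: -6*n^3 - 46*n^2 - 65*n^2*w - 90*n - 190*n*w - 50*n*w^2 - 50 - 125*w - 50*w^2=-6*n^3 - 46*n^2 - 90*n + w^2*(-50*n - 50) + w*(-65*n^2 - 190*n - 125) - 50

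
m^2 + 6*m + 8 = (m + 2)*(m + 4)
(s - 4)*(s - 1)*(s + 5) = s^3 - 21*s + 20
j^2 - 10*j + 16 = (j - 8)*(j - 2)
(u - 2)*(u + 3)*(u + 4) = u^3 + 5*u^2 - 2*u - 24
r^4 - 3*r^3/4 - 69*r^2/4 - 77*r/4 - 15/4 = (r - 5)*(r + 1/4)*(r + 1)*(r + 3)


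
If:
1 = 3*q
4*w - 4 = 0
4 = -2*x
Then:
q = 1/3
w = 1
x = -2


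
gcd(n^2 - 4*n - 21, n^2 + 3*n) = n + 3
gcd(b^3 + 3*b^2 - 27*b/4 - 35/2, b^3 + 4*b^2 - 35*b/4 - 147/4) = b + 7/2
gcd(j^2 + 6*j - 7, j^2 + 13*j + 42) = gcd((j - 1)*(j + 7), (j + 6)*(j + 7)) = j + 7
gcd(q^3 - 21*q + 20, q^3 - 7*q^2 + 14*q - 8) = q^2 - 5*q + 4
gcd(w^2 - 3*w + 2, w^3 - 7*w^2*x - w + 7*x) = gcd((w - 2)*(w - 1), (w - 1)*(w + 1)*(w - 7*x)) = w - 1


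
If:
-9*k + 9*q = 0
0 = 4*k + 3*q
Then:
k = 0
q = 0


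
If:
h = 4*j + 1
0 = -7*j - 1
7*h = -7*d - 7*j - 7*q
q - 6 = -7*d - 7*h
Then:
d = 23/42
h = 3/7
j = -1/7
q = -5/6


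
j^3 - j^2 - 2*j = j*(j - 2)*(j + 1)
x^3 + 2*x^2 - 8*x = x*(x - 2)*(x + 4)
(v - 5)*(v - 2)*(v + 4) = v^3 - 3*v^2 - 18*v + 40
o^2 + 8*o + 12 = (o + 2)*(o + 6)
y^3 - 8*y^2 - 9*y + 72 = (y - 8)*(y - 3)*(y + 3)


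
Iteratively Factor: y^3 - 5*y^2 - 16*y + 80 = (y - 5)*(y^2 - 16) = (y - 5)*(y - 4)*(y + 4)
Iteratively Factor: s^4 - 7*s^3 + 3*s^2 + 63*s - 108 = (s - 4)*(s^3 - 3*s^2 - 9*s + 27) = (s - 4)*(s + 3)*(s^2 - 6*s + 9) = (s - 4)*(s - 3)*(s + 3)*(s - 3)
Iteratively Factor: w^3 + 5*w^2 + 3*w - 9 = (w + 3)*(w^2 + 2*w - 3) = (w - 1)*(w + 3)*(w + 3)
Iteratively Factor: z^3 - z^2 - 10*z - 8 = (z + 2)*(z^2 - 3*z - 4) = (z + 1)*(z + 2)*(z - 4)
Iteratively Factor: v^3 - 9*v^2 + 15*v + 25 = (v - 5)*(v^2 - 4*v - 5) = (v - 5)^2*(v + 1)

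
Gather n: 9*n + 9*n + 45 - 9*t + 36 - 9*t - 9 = 18*n - 18*t + 72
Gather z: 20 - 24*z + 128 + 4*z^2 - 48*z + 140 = 4*z^2 - 72*z + 288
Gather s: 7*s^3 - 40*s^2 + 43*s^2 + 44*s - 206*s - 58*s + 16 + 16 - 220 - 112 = 7*s^3 + 3*s^2 - 220*s - 300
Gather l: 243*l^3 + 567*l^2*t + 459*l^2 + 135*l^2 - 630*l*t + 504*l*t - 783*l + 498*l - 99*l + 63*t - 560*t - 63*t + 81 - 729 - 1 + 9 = 243*l^3 + l^2*(567*t + 594) + l*(-126*t - 384) - 560*t - 640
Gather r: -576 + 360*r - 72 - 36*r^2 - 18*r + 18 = -36*r^2 + 342*r - 630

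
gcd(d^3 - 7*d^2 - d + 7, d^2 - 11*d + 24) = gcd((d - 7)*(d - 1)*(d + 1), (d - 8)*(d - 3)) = 1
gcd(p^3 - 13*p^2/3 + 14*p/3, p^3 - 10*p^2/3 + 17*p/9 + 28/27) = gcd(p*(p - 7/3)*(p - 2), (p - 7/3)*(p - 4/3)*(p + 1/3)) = p - 7/3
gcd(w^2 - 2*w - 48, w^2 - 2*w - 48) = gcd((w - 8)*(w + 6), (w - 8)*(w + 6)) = w^2 - 2*w - 48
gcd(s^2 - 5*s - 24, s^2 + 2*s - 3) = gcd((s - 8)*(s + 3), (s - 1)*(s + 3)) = s + 3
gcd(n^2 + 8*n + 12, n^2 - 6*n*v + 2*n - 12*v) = n + 2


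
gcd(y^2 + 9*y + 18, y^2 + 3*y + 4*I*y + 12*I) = y + 3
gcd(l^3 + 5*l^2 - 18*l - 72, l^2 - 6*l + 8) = l - 4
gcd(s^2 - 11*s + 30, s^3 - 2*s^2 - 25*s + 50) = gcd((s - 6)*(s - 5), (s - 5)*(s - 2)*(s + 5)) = s - 5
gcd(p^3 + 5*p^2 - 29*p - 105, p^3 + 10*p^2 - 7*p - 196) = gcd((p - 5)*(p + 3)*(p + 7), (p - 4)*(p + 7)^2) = p + 7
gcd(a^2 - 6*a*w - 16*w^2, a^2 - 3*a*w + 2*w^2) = 1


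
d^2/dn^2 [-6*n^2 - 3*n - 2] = -12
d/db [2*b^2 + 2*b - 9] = 4*b + 2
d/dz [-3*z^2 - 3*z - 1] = -6*z - 3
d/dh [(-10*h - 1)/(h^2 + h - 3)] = (-10*h^2 - 10*h + (2*h + 1)*(10*h + 1) + 30)/(h^2 + h - 3)^2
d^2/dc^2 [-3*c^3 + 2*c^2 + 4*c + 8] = 4 - 18*c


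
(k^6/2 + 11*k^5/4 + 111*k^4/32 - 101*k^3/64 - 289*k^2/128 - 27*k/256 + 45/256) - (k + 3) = k^6/2 + 11*k^5/4 + 111*k^4/32 - 101*k^3/64 - 289*k^2/128 - 283*k/256 - 723/256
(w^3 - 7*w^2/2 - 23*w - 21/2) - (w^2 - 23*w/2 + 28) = w^3 - 9*w^2/2 - 23*w/2 - 77/2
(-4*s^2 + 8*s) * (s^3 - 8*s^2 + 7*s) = -4*s^5 + 40*s^4 - 92*s^3 + 56*s^2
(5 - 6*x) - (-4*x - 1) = 6 - 2*x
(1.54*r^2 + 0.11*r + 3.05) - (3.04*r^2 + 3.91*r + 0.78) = -1.5*r^2 - 3.8*r + 2.27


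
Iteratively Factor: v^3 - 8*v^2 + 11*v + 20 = (v - 5)*(v^2 - 3*v - 4) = (v - 5)*(v + 1)*(v - 4)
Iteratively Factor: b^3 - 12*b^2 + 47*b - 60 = (b - 5)*(b^2 - 7*b + 12) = (b - 5)*(b - 3)*(b - 4)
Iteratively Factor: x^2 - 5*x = (x - 5)*(x)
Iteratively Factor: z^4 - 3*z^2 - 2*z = (z + 1)*(z^3 - z^2 - 2*z) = z*(z + 1)*(z^2 - z - 2) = z*(z + 1)^2*(z - 2)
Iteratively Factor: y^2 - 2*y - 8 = (y + 2)*(y - 4)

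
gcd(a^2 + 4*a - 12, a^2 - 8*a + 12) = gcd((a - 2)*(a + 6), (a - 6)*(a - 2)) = a - 2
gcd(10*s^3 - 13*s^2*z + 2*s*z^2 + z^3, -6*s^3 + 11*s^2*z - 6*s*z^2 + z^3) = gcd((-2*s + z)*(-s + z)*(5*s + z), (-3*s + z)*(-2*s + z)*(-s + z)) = 2*s^2 - 3*s*z + z^2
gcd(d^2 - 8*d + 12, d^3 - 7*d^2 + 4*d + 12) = d^2 - 8*d + 12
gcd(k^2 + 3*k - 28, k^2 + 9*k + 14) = k + 7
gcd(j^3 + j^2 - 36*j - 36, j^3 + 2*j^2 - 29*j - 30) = j^2 + 7*j + 6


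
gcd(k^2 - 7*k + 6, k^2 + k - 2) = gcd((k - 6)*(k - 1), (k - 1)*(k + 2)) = k - 1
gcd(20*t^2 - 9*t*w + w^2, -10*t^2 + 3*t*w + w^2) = 1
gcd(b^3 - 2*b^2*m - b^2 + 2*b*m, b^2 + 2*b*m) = b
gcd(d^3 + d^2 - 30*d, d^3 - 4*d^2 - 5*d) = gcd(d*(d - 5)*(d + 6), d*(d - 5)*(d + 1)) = d^2 - 5*d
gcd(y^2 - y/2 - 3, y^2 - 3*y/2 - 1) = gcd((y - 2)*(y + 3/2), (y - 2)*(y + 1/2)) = y - 2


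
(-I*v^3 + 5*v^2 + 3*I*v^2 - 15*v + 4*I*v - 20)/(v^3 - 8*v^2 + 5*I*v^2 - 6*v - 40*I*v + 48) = (-I*v^3 + v^2*(5 + 3*I) + v*(-15 + 4*I) - 20)/(v^3 + v^2*(-8 + 5*I) + v*(-6 - 40*I) + 48)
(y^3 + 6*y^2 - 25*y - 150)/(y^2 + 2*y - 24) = (y^2 - 25)/(y - 4)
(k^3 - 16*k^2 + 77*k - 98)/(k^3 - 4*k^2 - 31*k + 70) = (k - 7)/(k + 5)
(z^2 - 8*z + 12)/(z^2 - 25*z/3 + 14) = 3*(z - 2)/(3*z - 7)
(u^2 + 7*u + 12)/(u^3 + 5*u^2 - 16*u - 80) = (u + 3)/(u^2 + u - 20)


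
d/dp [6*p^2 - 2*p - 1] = 12*p - 2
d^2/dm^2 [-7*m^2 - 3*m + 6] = -14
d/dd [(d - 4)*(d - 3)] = 2*d - 7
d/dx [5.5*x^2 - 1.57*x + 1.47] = 11.0*x - 1.57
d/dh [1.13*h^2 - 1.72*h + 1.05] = 2.26*h - 1.72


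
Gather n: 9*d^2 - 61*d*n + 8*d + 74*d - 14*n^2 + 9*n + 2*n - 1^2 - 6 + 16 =9*d^2 + 82*d - 14*n^2 + n*(11 - 61*d) + 9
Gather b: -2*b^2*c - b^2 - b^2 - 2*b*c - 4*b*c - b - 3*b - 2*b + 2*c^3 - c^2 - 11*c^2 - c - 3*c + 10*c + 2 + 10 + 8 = b^2*(-2*c - 2) + b*(-6*c - 6) + 2*c^3 - 12*c^2 + 6*c + 20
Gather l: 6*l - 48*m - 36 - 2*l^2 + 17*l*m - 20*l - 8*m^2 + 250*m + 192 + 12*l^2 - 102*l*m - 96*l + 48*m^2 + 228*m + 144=10*l^2 + l*(-85*m - 110) + 40*m^2 + 430*m + 300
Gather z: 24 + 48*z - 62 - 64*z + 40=2 - 16*z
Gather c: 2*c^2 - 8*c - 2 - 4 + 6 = 2*c^2 - 8*c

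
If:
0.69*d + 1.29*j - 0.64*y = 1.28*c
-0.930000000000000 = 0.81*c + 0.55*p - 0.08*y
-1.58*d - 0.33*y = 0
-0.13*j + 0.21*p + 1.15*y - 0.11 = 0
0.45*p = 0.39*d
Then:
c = -1.16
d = 0.01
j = -1.17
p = 0.01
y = -0.04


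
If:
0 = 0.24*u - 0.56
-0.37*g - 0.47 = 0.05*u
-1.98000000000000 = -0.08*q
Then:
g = -1.59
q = 24.75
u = 2.33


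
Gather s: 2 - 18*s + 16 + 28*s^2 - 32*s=28*s^2 - 50*s + 18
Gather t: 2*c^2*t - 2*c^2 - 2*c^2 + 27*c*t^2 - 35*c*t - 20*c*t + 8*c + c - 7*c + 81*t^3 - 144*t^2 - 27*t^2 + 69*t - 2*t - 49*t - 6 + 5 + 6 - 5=-4*c^2 + 2*c + 81*t^3 + t^2*(27*c - 171) + t*(2*c^2 - 55*c + 18)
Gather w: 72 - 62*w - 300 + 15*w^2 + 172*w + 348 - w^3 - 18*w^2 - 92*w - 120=-w^3 - 3*w^2 + 18*w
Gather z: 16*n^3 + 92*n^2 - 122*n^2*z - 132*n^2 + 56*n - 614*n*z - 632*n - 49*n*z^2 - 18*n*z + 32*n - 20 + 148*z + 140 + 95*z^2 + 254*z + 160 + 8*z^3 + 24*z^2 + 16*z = 16*n^3 - 40*n^2 - 544*n + 8*z^3 + z^2*(119 - 49*n) + z*(-122*n^2 - 632*n + 418) + 280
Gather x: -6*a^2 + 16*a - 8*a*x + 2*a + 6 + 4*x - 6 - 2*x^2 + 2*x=-6*a^2 + 18*a - 2*x^2 + x*(6 - 8*a)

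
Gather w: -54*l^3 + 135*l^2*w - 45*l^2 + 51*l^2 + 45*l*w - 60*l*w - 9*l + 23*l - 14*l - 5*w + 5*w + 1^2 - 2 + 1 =-54*l^3 + 6*l^2 + w*(135*l^2 - 15*l)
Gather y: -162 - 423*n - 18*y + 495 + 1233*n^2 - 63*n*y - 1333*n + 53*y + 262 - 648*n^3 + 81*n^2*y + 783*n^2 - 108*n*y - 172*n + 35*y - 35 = -648*n^3 + 2016*n^2 - 1928*n + y*(81*n^2 - 171*n + 70) + 560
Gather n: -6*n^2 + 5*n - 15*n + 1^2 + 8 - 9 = -6*n^2 - 10*n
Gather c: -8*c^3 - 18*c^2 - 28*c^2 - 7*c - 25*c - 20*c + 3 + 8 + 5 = -8*c^3 - 46*c^2 - 52*c + 16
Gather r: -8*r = -8*r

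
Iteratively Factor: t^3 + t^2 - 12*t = (t - 3)*(t^2 + 4*t) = (t - 3)*(t + 4)*(t)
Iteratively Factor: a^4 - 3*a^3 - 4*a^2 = (a - 4)*(a^3 + a^2) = a*(a - 4)*(a^2 + a) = a*(a - 4)*(a + 1)*(a)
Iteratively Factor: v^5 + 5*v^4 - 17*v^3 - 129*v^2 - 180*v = (v)*(v^4 + 5*v^3 - 17*v^2 - 129*v - 180) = v*(v + 4)*(v^3 + v^2 - 21*v - 45) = v*(v + 3)*(v + 4)*(v^2 - 2*v - 15) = v*(v - 5)*(v + 3)*(v + 4)*(v + 3)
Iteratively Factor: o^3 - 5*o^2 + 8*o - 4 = (o - 1)*(o^2 - 4*o + 4) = (o - 2)*(o - 1)*(o - 2)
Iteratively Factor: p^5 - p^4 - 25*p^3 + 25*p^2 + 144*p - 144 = (p - 3)*(p^4 + 2*p^3 - 19*p^2 - 32*p + 48) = (p - 3)*(p - 1)*(p^3 + 3*p^2 - 16*p - 48) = (p - 3)*(p - 1)*(p + 4)*(p^2 - p - 12) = (p - 4)*(p - 3)*(p - 1)*(p + 4)*(p + 3)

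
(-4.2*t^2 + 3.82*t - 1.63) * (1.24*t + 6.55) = -5.208*t^3 - 22.7732*t^2 + 22.9998*t - 10.6765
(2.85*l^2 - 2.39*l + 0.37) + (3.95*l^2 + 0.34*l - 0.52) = 6.8*l^2 - 2.05*l - 0.15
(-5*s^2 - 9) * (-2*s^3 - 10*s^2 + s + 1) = 10*s^5 + 50*s^4 + 13*s^3 + 85*s^2 - 9*s - 9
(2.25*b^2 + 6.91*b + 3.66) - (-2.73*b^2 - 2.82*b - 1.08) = 4.98*b^2 + 9.73*b + 4.74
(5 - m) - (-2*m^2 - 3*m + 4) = 2*m^2 + 2*m + 1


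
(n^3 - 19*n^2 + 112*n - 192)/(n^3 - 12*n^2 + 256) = (n - 3)/(n + 4)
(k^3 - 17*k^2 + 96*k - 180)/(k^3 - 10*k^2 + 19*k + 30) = (k - 6)/(k + 1)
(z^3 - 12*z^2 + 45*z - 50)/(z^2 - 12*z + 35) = (z^2 - 7*z + 10)/(z - 7)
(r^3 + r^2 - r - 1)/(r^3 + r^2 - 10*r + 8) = (r^2 + 2*r + 1)/(r^2 + 2*r - 8)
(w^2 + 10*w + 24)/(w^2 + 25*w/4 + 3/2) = 4*(w + 4)/(4*w + 1)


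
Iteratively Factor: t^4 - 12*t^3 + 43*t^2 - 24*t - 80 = (t - 4)*(t^3 - 8*t^2 + 11*t + 20) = (t - 4)^2*(t^2 - 4*t - 5) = (t - 4)^2*(t + 1)*(t - 5)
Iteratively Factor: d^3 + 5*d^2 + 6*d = (d)*(d^2 + 5*d + 6) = d*(d + 2)*(d + 3)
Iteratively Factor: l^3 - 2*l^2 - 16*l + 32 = (l - 4)*(l^2 + 2*l - 8) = (l - 4)*(l - 2)*(l + 4)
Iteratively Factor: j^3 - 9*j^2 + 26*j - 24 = (j - 4)*(j^2 - 5*j + 6) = (j - 4)*(j - 3)*(j - 2)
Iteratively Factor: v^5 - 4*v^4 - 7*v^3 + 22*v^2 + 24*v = (v - 3)*(v^4 - v^3 - 10*v^2 - 8*v) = (v - 3)*(v + 1)*(v^3 - 2*v^2 - 8*v) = (v - 3)*(v + 1)*(v + 2)*(v^2 - 4*v) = v*(v - 3)*(v + 1)*(v + 2)*(v - 4)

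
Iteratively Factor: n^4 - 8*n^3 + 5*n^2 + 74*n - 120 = (n - 4)*(n^3 - 4*n^2 - 11*n + 30) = (n - 4)*(n + 3)*(n^2 - 7*n + 10) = (n - 5)*(n - 4)*(n + 3)*(n - 2)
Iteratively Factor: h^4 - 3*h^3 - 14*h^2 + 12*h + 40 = (h - 2)*(h^3 - h^2 - 16*h - 20) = (h - 2)*(h + 2)*(h^2 - 3*h - 10) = (h - 2)*(h + 2)^2*(h - 5)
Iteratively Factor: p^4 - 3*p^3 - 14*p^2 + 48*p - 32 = (p - 4)*(p^3 + p^2 - 10*p + 8) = (p - 4)*(p - 2)*(p^2 + 3*p - 4) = (p - 4)*(p - 2)*(p - 1)*(p + 4)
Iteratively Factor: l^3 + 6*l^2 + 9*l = (l + 3)*(l^2 + 3*l) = l*(l + 3)*(l + 3)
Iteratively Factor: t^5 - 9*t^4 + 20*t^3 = (t)*(t^4 - 9*t^3 + 20*t^2) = t*(t - 4)*(t^3 - 5*t^2) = t*(t - 5)*(t - 4)*(t^2) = t^2*(t - 5)*(t - 4)*(t)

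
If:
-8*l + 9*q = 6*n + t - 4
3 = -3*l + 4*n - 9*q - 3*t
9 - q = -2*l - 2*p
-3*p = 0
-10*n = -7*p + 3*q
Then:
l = -664/107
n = 219/214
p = 0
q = -365/107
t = 1798/107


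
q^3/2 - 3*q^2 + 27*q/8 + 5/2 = (q/2 + 1/4)*(q - 4)*(q - 5/2)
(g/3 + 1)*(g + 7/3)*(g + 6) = g^3/3 + 34*g^2/9 + 13*g + 14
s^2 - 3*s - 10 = (s - 5)*(s + 2)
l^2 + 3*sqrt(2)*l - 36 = (l - 3*sqrt(2))*(l + 6*sqrt(2))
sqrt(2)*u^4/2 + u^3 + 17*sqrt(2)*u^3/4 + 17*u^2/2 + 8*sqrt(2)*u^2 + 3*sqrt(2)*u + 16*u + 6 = (u + 1/2)*(u + 2)*(u + 6)*(sqrt(2)*u/2 + 1)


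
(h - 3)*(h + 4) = h^2 + h - 12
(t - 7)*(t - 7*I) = t^2 - 7*t - 7*I*t + 49*I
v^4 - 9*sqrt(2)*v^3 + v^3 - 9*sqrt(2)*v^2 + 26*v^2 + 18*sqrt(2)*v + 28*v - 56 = (v - 1)*(v + 2)*(v - 7*sqrt(2))*(v - 2*sqrt(2))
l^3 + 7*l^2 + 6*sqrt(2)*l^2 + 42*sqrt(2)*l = l*(l + 7)*(l + 6*sqrt(2))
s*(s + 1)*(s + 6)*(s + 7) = s^4 + 14*s^3 + 55*s^2 + 42*s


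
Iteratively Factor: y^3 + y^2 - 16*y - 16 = (y + 1)*(y^2 - 16) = (y + 1)*(y + 4)*(y - 4)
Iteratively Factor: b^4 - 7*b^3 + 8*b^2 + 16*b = (b - 4)*(b^3 - 3*b^2 - 4*b) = b*(b - 4)*(b^2 - 3*b - 4) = b*(b - 4)^2*(b + 1)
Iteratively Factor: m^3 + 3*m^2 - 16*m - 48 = (m + 4)*(m^2 - m - 12) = (m + 3)*(m + 4)*(m - 4)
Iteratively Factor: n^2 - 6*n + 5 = (n - 5)*(n - 1)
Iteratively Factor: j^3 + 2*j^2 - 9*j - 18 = (j + 2)*(j^2 - 9) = (j - 3)*(j + 2)*(j + 3)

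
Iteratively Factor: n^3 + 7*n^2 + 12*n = (n)*(n^2 + 7*n + 12) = n*(n + 4)*(n + 3)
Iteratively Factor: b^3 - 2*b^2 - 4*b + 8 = (b + 2)*(b^2 - 4*b + 4) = (b - 2)*(b + 2)*(b - 2)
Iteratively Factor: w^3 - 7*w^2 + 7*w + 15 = (w - 3)*(w^2 - 4*w - 5) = (w - 5)*(w - 3)*(w + 1)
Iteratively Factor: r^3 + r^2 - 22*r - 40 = (r - 5)*(r^2 + 6*r + 8) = (r - 5)*(r + 4)*(r + 2)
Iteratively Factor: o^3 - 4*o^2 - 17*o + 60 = (o - 5)*(o^2 + o - 12) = (o - 5)*(o + 4)*(o - 3)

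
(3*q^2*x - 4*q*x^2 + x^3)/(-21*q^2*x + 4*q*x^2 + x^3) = (-q + x)/(7*q + x)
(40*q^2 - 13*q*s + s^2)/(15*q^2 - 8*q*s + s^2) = (8*q - s)/(3*q - s)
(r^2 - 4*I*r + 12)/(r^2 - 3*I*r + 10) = (r - 6*I)/(r - 5*I)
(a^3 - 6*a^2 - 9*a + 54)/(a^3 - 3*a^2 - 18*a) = (a - 3)/a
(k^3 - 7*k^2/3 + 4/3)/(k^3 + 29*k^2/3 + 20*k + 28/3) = (k^2 - 3*k + 2)/(k^2 + 9*k + 14)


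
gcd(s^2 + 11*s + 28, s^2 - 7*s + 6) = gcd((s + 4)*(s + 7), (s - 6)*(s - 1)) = 1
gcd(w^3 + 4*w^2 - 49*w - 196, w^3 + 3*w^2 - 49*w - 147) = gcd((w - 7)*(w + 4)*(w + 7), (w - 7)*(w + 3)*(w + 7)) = w^2 - 49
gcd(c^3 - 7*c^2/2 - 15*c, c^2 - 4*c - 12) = c - 6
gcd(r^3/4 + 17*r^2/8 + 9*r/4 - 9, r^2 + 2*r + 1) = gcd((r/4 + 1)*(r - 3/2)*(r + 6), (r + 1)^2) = 1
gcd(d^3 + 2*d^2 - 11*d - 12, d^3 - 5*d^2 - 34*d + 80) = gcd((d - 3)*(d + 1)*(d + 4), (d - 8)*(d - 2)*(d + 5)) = 1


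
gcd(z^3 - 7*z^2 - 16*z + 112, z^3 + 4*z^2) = z + 4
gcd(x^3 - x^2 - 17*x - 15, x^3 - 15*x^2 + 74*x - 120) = x - 5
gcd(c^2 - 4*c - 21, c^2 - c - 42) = c - 7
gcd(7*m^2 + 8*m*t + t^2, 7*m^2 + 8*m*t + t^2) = 7*m^2 + 8*m*t + t^2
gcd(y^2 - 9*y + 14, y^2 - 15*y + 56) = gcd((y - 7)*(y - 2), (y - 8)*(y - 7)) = y - 7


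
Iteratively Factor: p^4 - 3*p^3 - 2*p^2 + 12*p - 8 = (p - 2)*(p^3 - p^2 - 4*p + 4) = (p - 2)*(p - 1)*(p^2 - 4) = (p - 2)*(p - 1)*(p + 2)*(p - 2)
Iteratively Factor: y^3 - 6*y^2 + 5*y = (y - 5)*(y^2 - y) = y*(y - 5)*(y - 1)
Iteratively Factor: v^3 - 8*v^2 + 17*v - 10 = (v - 1)*(v^2 - 7*v + 10) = (v - 2)*(v - 1)*(v - 5)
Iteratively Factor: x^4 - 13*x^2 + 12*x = (x - 3)*(x^3 + 3*x^2 - 4*x) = (x - 3)*(x - 1)*(x^2 + 4*x) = (x - 3)*(x - 1)*(x + 4)*(x)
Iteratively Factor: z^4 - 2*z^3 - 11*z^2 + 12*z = (z - 4)*(z^3 + 2*z^2 - 3*z) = (z - 4)*(z - 1)*(z^2 + 3*z) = (z - 4)*(z - 1)*(z + 3)*(z)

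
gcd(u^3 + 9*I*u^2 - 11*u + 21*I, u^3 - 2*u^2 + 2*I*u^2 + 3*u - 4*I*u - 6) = u^2 + 2*I*u + 3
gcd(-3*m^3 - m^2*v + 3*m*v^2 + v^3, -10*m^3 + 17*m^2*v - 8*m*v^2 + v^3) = -m + v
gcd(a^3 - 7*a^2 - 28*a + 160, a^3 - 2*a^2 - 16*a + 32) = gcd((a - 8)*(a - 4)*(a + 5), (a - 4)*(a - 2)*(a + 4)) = a - 4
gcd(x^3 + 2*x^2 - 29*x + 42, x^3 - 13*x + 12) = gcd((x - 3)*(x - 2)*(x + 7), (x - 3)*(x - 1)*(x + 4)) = x - 3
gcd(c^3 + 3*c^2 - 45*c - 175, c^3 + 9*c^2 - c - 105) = c + 5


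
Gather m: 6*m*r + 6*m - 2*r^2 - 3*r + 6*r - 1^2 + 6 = m*(6*r + 6) - 2*r^2 + 3*r + 5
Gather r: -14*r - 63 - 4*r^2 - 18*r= -4*r^2 - 32*r - 63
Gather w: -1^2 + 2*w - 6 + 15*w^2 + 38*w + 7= 15*w^2 + 40*w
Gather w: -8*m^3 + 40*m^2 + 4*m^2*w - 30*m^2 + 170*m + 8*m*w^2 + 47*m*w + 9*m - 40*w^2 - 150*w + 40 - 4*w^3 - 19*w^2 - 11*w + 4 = -8*m^3 + 10*m^2 + 179*m - 4*w^3 + w^2*(8*m - 59) + w*(4*m^2 + 47*m - 161) + 44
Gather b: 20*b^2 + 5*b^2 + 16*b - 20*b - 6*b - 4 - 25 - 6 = 25*b^2 - 10*b - 35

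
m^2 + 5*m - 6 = (m - 1)*(m + 6)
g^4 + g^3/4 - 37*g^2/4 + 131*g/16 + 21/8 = (g - 2)*(g - 3/2)*(g + 1/4)*(g + 7/2)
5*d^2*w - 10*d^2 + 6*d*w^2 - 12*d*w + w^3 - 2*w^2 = (d + w)*(5*d + w)*(w - 2)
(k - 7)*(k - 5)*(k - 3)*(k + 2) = k^4 - 13*k^3 + 41*k^2 + 37*k - 210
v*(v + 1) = v^2 + v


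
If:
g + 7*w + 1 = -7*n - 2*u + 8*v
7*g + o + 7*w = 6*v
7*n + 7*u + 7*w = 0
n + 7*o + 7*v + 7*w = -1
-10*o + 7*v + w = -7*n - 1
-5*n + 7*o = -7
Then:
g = 27382/399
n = 1303/19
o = 6382/133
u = -479/399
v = 3772/399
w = -26884/399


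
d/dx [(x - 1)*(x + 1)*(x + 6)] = 3*x^2 + 12*x - 1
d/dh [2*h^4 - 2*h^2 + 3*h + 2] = 8*h^3 - 4*h + 3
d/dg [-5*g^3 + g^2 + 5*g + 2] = -15*g^2 + 2*g + 5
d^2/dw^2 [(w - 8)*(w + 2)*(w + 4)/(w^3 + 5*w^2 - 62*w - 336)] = 2*(-7*w^3 - 102*w^2 - 444*w - 496)/(w^6 + 39*w^5 + 633*w^4 + 5473*w^3 + 26586*w^2 + 68796*w + 74088)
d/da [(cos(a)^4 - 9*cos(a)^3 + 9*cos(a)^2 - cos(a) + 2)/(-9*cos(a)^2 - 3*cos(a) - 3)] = (6*cos(a)^5 - 24*cos(a)^4 - 14*cos(a)^3 - 15*cos(a)^2 + 6*cos(a) - 3)*sin(a)/(3*(-3*sin(a)^2 + cos(a) + 4)^2)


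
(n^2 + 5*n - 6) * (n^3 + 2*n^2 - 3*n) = n^5 + 7*n^4 + n^3 - 27*n^2 + 18*n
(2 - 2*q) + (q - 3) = -q - 1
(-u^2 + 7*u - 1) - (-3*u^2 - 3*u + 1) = 2*u^2 + 10*u - 2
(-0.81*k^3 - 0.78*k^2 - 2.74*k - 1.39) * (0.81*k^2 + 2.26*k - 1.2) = -0.6561*k^5 - 2.4624*k^4 - 3.0102*k^3 - 6.3823*k^2 + 0.146600000000001*k + 1.668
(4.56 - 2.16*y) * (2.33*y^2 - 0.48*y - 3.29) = -5.0328*y^3 + 11.6616*y^2 + 4.9176*y - 15.0024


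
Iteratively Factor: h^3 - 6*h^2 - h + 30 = (h + 2)*(h^2 - 8*h + 15) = (h - 3)*(h + 2)*(h - 5)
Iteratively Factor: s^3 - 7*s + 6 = (s - 1)*(s^2 + s - 6) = (s - 1)*(s + 3)*(s - 2)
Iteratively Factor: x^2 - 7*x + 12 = (x - 4)*(x - 3)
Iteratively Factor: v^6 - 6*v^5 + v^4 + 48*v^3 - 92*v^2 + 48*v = (v)*(v^5 - 6*v^4 + v^3 + 48*v^2 - 92*v + 48) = v*(v - 2)*(v^4 - 4*v^3 - 7*v^2 + 34*v - 24) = v*(v - 2)*(v - 1)*(v^3 - 3*v^2 - 10*v + 24) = v*(v - 4)*(v - 2)*(v - 1)*(v^2 + v - 6) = v*(v - 4)*(v - 2)^2*(v - 1)*(v + 3)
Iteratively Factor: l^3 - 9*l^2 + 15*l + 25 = (l - 5)*(l^2 - 4*l - 5) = (l - 5)^2*(l + 1)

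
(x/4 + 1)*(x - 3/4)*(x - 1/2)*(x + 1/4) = x^4/4 + 3*x^3/4 - 63*x^2/64 + 11*x/128 + 3/32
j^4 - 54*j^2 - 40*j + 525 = (j - 7)*(j - 3)*(j + 5)^2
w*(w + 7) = w^2 + 7*w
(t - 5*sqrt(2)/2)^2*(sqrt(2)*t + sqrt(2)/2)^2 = 2*t^4 - 10*sqrt(2)*t^3 + 2*t^3 - 10*sqrt(2)*t^2 + 51*t^2/2 - 5*sqrt(2)*t/2 + 25*t + 25/4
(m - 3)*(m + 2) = m^2 - m - 6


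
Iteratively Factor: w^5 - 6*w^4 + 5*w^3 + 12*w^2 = (w - 4)*(w^4 - 2*w^3 - 3*w^2) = (w - 4)*(w + 1)*(w^3 - 3*w^2) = w*(w - 4)*(w + 1)*(w^2 - 3*w) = w*(w - 4)*(w - 3)*(w + 1)*(w)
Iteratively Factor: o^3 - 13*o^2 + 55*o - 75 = (o - 5)*(o^2 - 8*o + 15) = (o - 5)*(o - 3)*(o - 5)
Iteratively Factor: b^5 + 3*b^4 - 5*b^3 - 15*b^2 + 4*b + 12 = (b + 1)*(b^4 + 2*b^3 - 7*b^2 - 8*b + 12) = (b + 1)*(b + 2)*(b^3 - 7*b + 6) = (b - 1)*(b + 1)*(b + 2)*(b^2 + b - 6) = (b - 1)*(b + 1)*(b + 2)*(b + 3)*(b - 2)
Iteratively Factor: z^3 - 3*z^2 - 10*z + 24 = (z + 3)*(z^2 - 6*z + 8) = (z - 2)*(z + 3)*(z - 4)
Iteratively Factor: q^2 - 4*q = (q)*(q - 4)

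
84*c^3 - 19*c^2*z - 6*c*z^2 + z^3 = (-7*c + z)*(-3*c + z)*(4*c + z)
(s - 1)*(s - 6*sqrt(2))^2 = s^3 - 12*sqrt(2)*s^2 - s^2 + 12*sqrt(2)*s + 72*s - 72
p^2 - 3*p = p*(p - 3)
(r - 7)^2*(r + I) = r^3 - 14*r^2 + I*r^2 + 49*r - 14*I*r + 49*I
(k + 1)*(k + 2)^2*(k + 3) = k^4 + 8*k^3 + 23*k^2 + 28*k + 12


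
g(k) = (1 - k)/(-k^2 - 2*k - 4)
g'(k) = (1 - k)*(2*k + 2)/(-k^2 - 2*k - 4)^2 - 1/(-k^2 - 2*k - 4) = (k^2 + 2*k - 2*(k - 1)*(k + 1) + 4)/(k^2 + 2*k + 4)^2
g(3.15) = 0.11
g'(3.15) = 0.01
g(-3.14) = -0.55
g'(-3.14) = -0.18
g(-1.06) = -0.69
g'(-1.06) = 0.31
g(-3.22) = -0.53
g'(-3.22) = -0.17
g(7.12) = 0.09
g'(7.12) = -0.01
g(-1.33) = -0.75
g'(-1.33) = 0.16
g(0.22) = -0.17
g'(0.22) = 0.32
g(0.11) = -0.21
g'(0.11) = 0.35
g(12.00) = 0.06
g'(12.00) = 0.00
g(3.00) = 0.11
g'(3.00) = 0.01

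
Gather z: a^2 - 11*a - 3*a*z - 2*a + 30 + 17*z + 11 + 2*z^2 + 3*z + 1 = a^2 - 13*a + 2*z^2 + z*(20 - 3*a) + 42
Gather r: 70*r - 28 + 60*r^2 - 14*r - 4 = 60*r^2 + 56*r - 32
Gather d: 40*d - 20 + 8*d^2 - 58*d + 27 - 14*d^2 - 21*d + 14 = -6*d^2 - 39*d + 21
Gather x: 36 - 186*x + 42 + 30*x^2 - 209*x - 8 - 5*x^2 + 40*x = 25*x^2 - 355*x + 70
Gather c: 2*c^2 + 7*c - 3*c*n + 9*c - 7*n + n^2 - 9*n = 2*c^2 + c*(16 - 3*n) + n^2 - 16*n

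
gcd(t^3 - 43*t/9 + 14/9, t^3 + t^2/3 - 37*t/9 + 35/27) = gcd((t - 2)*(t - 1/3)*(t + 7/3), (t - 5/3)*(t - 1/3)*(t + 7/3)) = t^2 + 2*t - 7/9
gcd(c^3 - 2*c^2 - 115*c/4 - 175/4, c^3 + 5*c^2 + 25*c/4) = c^2 + 5*c + 25/4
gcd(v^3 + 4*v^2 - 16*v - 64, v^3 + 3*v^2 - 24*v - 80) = v^2 + 8*v + 16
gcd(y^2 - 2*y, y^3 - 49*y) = y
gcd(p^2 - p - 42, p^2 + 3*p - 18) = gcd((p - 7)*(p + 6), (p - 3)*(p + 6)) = p + 6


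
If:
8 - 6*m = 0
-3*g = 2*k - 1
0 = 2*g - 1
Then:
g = 1/2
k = -1/4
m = 4/3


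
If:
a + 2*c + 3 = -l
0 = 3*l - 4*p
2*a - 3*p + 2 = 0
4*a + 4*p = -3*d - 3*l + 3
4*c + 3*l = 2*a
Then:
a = -23/14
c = -11/28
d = 13/3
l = -4/7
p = -3/7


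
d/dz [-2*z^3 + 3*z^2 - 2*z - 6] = -6*z^2 + 6*z - 2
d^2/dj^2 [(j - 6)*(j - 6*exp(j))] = -6*j*exp(j) + 24*exp(j) + 2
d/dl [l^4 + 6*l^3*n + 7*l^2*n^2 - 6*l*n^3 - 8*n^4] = 4*l^3 + 18*l^2*n + 14*l*n^2 - 6*n^3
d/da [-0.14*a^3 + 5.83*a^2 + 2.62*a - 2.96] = -0.42*a^2 + 11.66*a + 2.62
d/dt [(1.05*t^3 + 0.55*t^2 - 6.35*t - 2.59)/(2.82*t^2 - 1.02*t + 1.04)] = (2.961*t^4 - 2.142*t^3 + 20.622*t^2 + 15.7516*t - 9.2458)/(7.9524*t^4 - 5.7528*t^3 + 6.906*t^2 - 2.1216*t + 1.0816)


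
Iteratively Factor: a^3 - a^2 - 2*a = (a - 2)*(a^2 + a) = (a - 2)*(a + 1)*(a)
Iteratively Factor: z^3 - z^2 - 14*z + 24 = (z + 4)*(z^2 - 5*z + 6) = (z - 2)*(z + 4)*(z - 3)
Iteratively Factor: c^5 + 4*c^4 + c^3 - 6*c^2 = (c)*(c^4 + 4*c^3 + c^2 - 6*c) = c^2*(c^3 + 4*c^2 + c - 6) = c^2*(c + 2)*(c^2 + 2*c - 3) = c^2*(c - 1)*(c + 2)*(c + 3)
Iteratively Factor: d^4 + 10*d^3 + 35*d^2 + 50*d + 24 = (d + 1)*(d^3 + 9*d^2 + 26*d + 24) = (d + 1)*(d + 4)*(d^2 + 5*d + 6) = (d + 1)*(d + 3)*(d + 4)*(d + 2)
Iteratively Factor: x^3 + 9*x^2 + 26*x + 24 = (x + 2)*(x^2 + 7*x + 12) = (x + 2)*(x + 4)*(x + 3)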